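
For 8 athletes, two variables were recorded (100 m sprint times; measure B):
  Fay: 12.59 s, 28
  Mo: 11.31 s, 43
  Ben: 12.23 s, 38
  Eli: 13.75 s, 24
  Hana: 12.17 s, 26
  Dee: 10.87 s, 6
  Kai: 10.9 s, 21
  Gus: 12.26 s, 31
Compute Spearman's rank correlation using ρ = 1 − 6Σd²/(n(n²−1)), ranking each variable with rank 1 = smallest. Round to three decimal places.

0.310

Ranks of variable 1: 7, 3, 5, 8, 4, 1, 2, 6
Ranks of variable 2: 5, 8, 7, 3, 4, 1, 2, 6
d = r₁ − r₂: 2, -5, -2, 5, 0, 0, 0, 0
d²: 4, 25, 4, 25, 0, 0, 0, 0; Σd² = 58
ρ = 1 − 6·58/(8·63) = 1 − 348/504 = 0.310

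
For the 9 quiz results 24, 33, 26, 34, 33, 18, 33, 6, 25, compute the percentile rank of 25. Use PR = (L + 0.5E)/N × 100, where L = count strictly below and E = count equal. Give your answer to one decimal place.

38.9

N = 9.
Strictly below 25: 3. Equal to 25: 1.
PR = (3 + 0.5·1)/9 × 100 = 38.9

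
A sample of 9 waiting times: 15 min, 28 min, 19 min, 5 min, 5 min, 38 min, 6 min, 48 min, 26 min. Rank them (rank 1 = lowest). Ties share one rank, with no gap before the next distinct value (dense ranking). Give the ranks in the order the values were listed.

Sorted (ascending): 5, 5, 6, 15, 19, 26, 28, 38, 48
The 2 values of 5 share dense rank 1.
Remaining distinct values take the next consecutive integers.

3, 6, 4, 1, 1, 7, 2, 8, 5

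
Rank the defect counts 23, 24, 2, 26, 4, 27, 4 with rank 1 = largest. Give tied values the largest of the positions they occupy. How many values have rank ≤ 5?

Sorted (descending): 27, 26, 24, 23, 4, 4, 2
The 2 values of 4 occupy positions 5–6 → each gets rank 6.
Ranks ≤ 5: {1, 2, 3, 4} → 4 values.

4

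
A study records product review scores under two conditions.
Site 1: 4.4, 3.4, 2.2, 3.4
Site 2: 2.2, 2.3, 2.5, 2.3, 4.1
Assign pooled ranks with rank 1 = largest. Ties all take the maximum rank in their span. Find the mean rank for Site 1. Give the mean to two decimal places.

Sorted (descending): 4.4, 4.1, 3.4, 3.4, 2.5, 2.3, 2.3, 2.2, 2.2
The 2 values of 3.4 occupy positions 3–4 → each gets rank 4.
The 2 values of 2.3 occupy positions 6–7 → each gets rank 7.
The 2 values of 2.2 occupy positions 8–9 → each gets rank 9.
Site 1 values → pooled ranks: 4.4→1, 3.4→4, 2.2→9, 3.4→4
Mean rank = (1 + 4 + 9 + 4) / 4 = 4.50

4.50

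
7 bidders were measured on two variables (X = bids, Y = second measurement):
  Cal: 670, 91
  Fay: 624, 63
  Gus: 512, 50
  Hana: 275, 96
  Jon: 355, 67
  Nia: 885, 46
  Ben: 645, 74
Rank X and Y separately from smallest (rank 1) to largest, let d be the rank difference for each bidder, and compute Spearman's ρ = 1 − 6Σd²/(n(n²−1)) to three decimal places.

-0.393

Ranks of variable 1: 6, 4, 3, 1, 2, 7, 5
Ranks of variable 2: 6, 3, 2, 7, 4, 1, 5
d = r₁ − r₂: 0, 1, 1, -6, -2, 6, 0
d²: 0, 1, 1, 36, 4, 36, 0; Σd² = 78
ρ = 1 − 6·78/(7·48) = 1 − 468/336 = -0.393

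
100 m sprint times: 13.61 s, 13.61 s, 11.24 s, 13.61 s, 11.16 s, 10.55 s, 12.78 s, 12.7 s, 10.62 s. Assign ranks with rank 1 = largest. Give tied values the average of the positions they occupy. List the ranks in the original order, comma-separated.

Sorted (descending): 13.61, 13.61, 13.61, 12.78, 12.7, 11.24, 11.16, 10.62, 10.55
The 3 values of 13.61 occupy positions 1–3 → average rank 2.

2, 2, 6, 2, 7, 9, 4, 5, 8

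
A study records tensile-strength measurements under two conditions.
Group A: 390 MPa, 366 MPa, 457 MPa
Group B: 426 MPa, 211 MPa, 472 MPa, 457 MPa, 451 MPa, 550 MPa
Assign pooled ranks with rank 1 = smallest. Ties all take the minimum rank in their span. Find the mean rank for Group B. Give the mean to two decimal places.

Sorted (ascending): 211, 366, 390, 426, 451, 457, 457, 472, 550
The 2 values of 457 occupy positions 6–7 → each gets rank 6.
Group B values → pooled ranks: 426→4, 211→1, 472→8, 457→6, 451→5, 550→9
Mean rank = (4 + 1 + 8 + 6 + 5 + 9) / 6 = 5.50

5.50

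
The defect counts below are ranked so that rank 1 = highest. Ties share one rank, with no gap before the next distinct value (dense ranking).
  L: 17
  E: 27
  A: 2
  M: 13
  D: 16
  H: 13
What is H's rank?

Sorted (descending): 27, 17, 16, 13, 13, 2
The 2 values of 13 share dense rank 4.
Remaining distinct values take the next consecutive integers.
H has value 13 → rank 4.

4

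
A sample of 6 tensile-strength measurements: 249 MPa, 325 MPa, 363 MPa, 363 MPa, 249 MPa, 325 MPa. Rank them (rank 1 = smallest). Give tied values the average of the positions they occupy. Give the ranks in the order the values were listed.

1.5, 3.5, 5.5, 5.5, 1.5, 3.5

Sorted (ascending): 249, 249, 325, 325, 363, 363
The 2 values of 249 occupy positions 1–2 → average rank (1+2)/2 = 1.5.
The 2 values of 325 occupy positions 3–4 → average rank (3+4)/2 = 3.5.
The 2 values of 363 occupy positions 5–6 → average rank (5+6)/2 = 5.5.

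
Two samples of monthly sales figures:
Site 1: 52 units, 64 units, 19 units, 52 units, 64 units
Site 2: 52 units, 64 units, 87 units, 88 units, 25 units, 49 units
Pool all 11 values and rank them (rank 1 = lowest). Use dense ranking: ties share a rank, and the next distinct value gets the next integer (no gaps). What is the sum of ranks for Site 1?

Sorted (ascending): 19, 25, 49, 52, 52, 52, 64, 64, 64, 87, 88
The 3 values of 52 share dense rank 4.
The 3 values of 64 share dense rank 5.
Remaining distinct values take the next consecutive integers.
Site 1 values → pooled ranks: 52→4, 64→5, 19→1, 52→4, 64→5
Rank sum = 4 + 5 + 1 + 4 + 5 = 19

19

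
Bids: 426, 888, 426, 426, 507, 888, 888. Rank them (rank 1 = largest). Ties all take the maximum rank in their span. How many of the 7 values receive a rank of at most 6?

Sorted (descending): 888, 888, 888, 507, 426, 426, 426
The 3 values of 888 occupy positions 1–3 → each gets rank 3.
The 3 values of 426 occupy positions 5–7 → each gets rank 7.
Ranks ≤ 6: {3, 3, 3, 4} → 4 values.

4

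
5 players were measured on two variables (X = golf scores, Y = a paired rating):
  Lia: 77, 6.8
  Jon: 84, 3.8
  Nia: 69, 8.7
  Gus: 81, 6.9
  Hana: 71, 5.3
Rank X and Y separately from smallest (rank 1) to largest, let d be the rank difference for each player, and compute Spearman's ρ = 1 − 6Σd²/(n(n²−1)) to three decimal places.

Ranks of variable 1: 3, 5, 1, 4, 2
Ranks of variable 2: 3, 1, 5, 4, 2
d = r₁ − r₂: 0, 4, -4, 0, 0
d²: 0, 16, 16, 0, 0; Σd² = 32
ρ = 1 − 6·32/(5·24) = 1 − 192/120 = -0.600

-0.600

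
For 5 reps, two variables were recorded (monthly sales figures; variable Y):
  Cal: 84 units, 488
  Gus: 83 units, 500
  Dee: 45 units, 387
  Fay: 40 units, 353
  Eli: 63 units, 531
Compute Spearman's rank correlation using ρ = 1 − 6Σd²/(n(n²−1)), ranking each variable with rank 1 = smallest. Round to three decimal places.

0.600

Ranks of variable 1: 5, 4, 2, 1, 3
Ranks of variable 2: 3, 4, 2, 1, 5
d = r₁ − r₂: 2, 0, 0, 0, -2
d²: 4, 0, 0, 0, 4; Σd² = 8
ρ = 1 − 6·8/(5·24) = 1 − 48/120 = 0.600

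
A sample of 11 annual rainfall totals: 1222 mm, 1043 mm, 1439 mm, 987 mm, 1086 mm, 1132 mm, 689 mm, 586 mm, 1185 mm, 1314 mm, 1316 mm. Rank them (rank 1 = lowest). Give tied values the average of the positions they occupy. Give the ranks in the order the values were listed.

Sorted (ascending): 586, 689, 987, 1043, 1086, 1132, 1185, 1222, 1314, 1316, 1439
No ties — each value takes its position as its rank.

8, 4, 11, 3, 5, 6, 2, 1, 7, 9, 10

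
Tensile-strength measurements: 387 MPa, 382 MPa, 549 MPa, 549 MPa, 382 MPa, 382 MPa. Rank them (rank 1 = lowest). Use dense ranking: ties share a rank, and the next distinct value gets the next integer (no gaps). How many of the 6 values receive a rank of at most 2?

Sorted (ascending): 382, 382, 382, 387, 549, 549
The 3 values of 382 share dense rank 1.
The 2 values of 549 share dense rank 3.
Remaining distinct values take the next consecutive integers.
Ranks ≤ 2: {1, 1, 1, 2} → 4 values.

4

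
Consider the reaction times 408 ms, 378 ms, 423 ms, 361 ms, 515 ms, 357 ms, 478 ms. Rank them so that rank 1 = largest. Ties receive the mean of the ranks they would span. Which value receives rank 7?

357

Sorted (descending): 515, 478, 423, 408, 378, 361, 357
No ties — each value takes its position as its rank.
Rank 7 → value 357.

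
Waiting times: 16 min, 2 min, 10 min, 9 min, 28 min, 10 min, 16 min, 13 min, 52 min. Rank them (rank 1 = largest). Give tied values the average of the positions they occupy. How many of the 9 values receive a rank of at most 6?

5

Sorted (descending): 52, 28, 16, 16, 13, 10, 10, 9, 2
The 2 values of 16 occupy positions 3–4 → average rank (3+4)/2 = 3.5.
The 2 values of 10 occupy positions 6–7 → average rank (6+7)/2 = 6.5.
Ranks ≤ 6: {1, 2, 3.5, 3.5, 5} → 5 values.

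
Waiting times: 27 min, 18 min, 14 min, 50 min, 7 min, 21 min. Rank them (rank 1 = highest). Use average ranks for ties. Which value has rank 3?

Sorted (descending): 50, 27, 21, 18, 14, 7
No ties — each value takes its position as its rank.
Rank 3 → value 21.

21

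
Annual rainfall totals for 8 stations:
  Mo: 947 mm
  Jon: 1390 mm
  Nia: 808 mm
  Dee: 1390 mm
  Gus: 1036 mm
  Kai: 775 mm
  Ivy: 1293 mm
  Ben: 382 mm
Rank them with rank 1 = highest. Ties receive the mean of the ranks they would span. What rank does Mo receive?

Sorted (descending): 1390, 1390, 1293, 1036, 947, 808, 775, 382
The 2 values of 1390 occupy positions 1–2 → average rank (1+2)/2 = 1.5.
Mo has value 947 mm → rank 5.

5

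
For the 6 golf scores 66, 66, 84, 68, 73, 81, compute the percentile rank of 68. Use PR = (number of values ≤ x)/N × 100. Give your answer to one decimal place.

N = 6.
Strictly below 68: 2. Equal to 68: 1.
PR = 3/6 × 100 = 50.0

50.0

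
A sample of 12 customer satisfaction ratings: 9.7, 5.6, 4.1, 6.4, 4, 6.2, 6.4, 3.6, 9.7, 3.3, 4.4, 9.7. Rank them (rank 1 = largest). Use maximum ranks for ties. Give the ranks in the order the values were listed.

Sorted (descending): 9.7, 9.7, 9.7, 6.4, 6.4, 6.2, 5.6, 4.4, 4.1, 4, 3.6, 3.3
The 3 values of 9.7 occupy positions 1–3 → each gets rank 3.
The 2 values of 6.4 occupy positions 4–5 → each gets rank 5.

3, 7, 9, 5, 10, 6, 5, 11, 3, 12, 8, 3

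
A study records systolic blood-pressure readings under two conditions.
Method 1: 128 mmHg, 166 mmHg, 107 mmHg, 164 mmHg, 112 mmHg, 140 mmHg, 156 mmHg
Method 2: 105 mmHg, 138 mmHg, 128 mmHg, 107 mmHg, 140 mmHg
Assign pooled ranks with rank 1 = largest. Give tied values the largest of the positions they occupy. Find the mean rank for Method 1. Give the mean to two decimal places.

Sorted (descending): 166, 164, 156, 140, 140, 138, 128, 128, 112, 107, 107, 105
The 2 values of 140 occupy positions 4–5 → each gets rank 5.
The 2 values of 128 occupy positions 7–8 → each gets rank 8.
The 2 values of 107 occupy positions 10–11 → each gets rank 11.
Method 1 values → pooled ranks: 128→8, 166→1, 107→11, 164→2, 112→9, 140→5, 156→3
Mean rank = (8 + 1 + 11 + 2 + 9 + 5 + 3) / 7 = 5.57

5.57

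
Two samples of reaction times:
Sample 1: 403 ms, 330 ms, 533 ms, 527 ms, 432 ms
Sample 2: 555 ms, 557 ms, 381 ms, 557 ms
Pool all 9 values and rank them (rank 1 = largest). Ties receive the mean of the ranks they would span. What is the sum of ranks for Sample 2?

14

Sorted (descending): 557, 557, 555, 533, 527, 432, 403, 381, 330
The 2 values of 557 occupy positions 1–2 → average rank (1+2)/2 = 1.5.
Sample 2 values → pooled ranks: 555→3, 557→1.5, 381→8, 557→1.5
Rank sum = 3 + 1.5 + 8 + 1.5 = 14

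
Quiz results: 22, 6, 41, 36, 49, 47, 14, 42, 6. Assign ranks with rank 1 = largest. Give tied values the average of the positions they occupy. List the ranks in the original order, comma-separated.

6, 8.5, 4, 5, 1, 2, 7, 3, 8.5

Sorted (descending): 49, 47, 42, 41, 36, 22, 14, 6, 6
The 2 values of 6 occupy positions 8–9 → average rank (8+9)/2 = 8.5.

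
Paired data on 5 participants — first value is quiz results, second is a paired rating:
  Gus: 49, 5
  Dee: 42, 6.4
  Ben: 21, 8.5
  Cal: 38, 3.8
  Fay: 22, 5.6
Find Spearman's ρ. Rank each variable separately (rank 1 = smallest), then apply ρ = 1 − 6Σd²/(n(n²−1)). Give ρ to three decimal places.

Ranks of variable 1: 5, 4, 1, 3, 2
Ranks of variable 2: 2, 4, 5, 1, 3
d = r₁ − r₂: 3, 0, -4, 2, -1
d²: 9, 0, 16, 4, 1; Σd² = 30
ρ = 1 − 6·30/(5·24) = 1 − 180/120 = -0.500

-0.500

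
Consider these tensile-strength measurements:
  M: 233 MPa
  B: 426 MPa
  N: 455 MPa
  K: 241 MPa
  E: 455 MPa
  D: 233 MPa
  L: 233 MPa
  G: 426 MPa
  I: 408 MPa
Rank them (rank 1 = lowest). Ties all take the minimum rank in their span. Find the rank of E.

Sorted (ascending): 233, 233, 233, 241, 408, 426, 426, 455, 455
The 3 values of 233 occupy positions 1–3 → each gets rank 1.
The 2 values of 426 occupy positions 6–7 → each gets rank 6.
The 2 values of 455 occupy positions 8–9 → each gets rank 8.
E has value 455 MPa → rank 8.

8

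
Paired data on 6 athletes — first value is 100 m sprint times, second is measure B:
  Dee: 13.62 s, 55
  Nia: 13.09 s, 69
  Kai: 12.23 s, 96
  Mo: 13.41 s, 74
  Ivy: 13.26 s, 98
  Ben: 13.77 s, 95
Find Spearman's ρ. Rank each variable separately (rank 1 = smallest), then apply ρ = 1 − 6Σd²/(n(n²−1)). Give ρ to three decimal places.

Ranks of variable 1: 5, 2, 1, 4, 3, 6
Ranks of variable 2: 1, 2, 5, 3, 6, 4
d = r₁ − r₂: 4, 0, -4, 1, -3, 2
d²: 16, 0, 16, 1, 9, 4; Σd² = 46
ρ = 1 − 6·46/(6·35) = 1 − 276/210 = -0.314

-0.314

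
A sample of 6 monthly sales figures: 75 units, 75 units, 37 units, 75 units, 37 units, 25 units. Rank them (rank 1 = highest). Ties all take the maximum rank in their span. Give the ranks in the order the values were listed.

3, 3, 5, 3, 5, 6

Sorted (descending): 75, 75, 75, 37, 37, 25
The 3 values of 75 occupy positions 1–3 → each gets rank 3.
The 2 values of 37 occupy positions 4–5 → each gets rank 5.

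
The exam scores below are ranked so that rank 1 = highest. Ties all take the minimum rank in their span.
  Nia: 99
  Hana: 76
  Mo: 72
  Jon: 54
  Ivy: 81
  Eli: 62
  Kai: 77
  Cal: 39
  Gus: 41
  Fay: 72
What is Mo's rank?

5

Sorted (descending): 99, 81, 77, 76, 72, 72, 62, 54, 41, 39
The 2 values of 72 occupy positions 5–6 → each gets rank 5.
Mo has value 72 → rank 5.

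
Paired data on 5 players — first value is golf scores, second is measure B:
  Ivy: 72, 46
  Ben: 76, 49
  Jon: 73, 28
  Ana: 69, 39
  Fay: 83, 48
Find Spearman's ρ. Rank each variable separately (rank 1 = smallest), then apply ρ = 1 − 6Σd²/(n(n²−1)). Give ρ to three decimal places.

Ranks of variable 1: 2, 4, 3, 1, 5
Ranks of variable 2: 3, 5, 1, 2, 4
d = r₁ − r₂: -1, -1, 2, -1, 1
d²: 1, 1, 4, 1, 1; Σd² = 8
ρ = 1 − 6·8/(5·24) = 1 − 48/120 = 0.600

0.600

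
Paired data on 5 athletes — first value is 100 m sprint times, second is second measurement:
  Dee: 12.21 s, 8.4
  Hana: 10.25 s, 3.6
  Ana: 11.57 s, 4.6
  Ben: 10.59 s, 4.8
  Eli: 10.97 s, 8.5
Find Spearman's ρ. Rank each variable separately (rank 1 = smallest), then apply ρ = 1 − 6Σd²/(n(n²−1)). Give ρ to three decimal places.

0.500

Ranks of variable 1: 5, 1, 4, 2, 3
Ranks of variable 2: 4, 1, 2, 3, 5
d = r₁ − r₂: 1, 0, 2, -1, -2
d²: 1, 0, 4, 1, 4; Σd² = 10
ρ = 1 − 6·10/(5·24) = 1 − 60/120 = 0.500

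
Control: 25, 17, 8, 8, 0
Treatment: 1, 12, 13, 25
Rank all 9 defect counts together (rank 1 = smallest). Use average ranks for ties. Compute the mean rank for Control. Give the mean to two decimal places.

4.70

Sorted (ascending): 0, 1, 8, 8, 12, 13, 17, 25, 25
The 2 values of 8 occupy positions 3–4 → average rank (3+4)/2 = 3.5.
The 2 values of 25 occupy positions 8–9 → average rank (8+9)/2 = 8.5.
Control values → pooled ranks: 25→8.5, 17→7, 8→3.5, 8→3.5, 0→1
Mean rank = (8.5 + 7 + 3.5 + 3.5 + 1) / 5 = 4.70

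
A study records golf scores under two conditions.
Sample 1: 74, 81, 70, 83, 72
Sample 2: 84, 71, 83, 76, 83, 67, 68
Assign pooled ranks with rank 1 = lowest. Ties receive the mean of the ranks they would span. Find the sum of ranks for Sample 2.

Sorted (ascending): 67, 68, 70, 71, 72, 74, 76, 81, 83, 83, 83, 84
The 3 values of 83 occupy positions 9–11 → average rank 10.
Sample 2 values → pooled ranks: 84→12, 71→4, 83→10, 76→7, 83→10, 67→1, 68→2
Rank sum = 12 + 4 + 10 + 7 + 10 + 1 + 2 = 46

46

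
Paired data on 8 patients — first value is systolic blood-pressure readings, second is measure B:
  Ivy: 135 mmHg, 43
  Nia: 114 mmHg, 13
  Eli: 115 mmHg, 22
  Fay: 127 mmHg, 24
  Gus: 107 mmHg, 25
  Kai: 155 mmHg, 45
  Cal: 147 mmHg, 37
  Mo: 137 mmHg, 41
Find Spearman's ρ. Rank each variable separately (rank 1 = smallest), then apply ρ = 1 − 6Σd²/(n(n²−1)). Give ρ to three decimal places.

Ranks of variable 1: 5, 2, 3, 4, 1, 8, 7, 6
Ranks of variable 2: 7, 1, 2, 3, 4, 8, 5, 6
d = r₁ − r₂: -2, 1, 1, 1, -3, 0, 2, 0
d²: 4, 1, 1, 1, 9, 0, 4, 0; Σd² = 20
ρ = 1 − 6·20/(8·63) = 1 − 120/504 = 0.762

0.762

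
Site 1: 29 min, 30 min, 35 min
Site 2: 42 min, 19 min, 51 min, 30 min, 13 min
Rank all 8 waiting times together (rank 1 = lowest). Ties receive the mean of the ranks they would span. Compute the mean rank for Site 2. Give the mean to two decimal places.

Sorted (ascending): 13, 19, 29, 30, 30, 35, 42, 51
The 2 values of 30 occupy positions 4–5 → average rank (4+5)/2 = 4.5.
Site 2 values → pooled ranks: 42→7, 19→2, 51→8, 30→4.5, 13→1
Mean rank = (7 + 2 + 8 + 4.5 + 1) / 5 = 4.50

4.50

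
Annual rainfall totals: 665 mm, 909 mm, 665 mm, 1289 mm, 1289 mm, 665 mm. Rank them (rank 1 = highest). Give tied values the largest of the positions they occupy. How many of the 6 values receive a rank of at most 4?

3

Sorted (descending): 1289, 1289, 909, 665, 665, 665
The 2 values of 1289 occupy positions 1–2 → each gets rank 2.
The 3 values of 665 occupy positions 4–6 → each gets rank 6.
Ranks ≤ 4: {2, 2, 3} → 3 values.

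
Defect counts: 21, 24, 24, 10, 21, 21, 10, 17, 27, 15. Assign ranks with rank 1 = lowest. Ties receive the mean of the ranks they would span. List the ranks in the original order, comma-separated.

6, 8.5, 8.5, 1.5, 6, 6, 1.5, 4, 10, 3

Sorted (ascending): 10, 10, 15, 17, 21, 21, 21, 24, 24, 27
The 2 values of 10 occupy positions 1–2 → average rank (1+2)/2 = 1.5.
The 3 values of 21 occupy positions 5–7 → average rank 6.
The 2 values of 24 occupy positions 8–9 → average rank (8+9)/2 = 8.5.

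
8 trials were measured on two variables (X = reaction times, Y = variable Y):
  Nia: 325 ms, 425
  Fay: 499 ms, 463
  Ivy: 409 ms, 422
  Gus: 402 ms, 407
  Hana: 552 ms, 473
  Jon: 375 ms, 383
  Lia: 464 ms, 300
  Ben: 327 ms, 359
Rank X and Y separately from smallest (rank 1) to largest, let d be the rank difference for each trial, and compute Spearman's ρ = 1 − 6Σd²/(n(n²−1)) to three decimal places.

Ranks of variable 1: 1, 7, 5, 4, 8, 3, 6, 2
Ranks of variable 2: 6, 7, 5, 4, 8, 3, 1, 2
d = r₁ − r₂: -5, 0, 0, 0, 0, 0, 5, 0
d²: 25, 0, 0, 0, 0, 0, 25, 0; Σd² = 50
ρ = 1 − 6·50/(8·63) = 1 − 300/504 = 0.405

0.405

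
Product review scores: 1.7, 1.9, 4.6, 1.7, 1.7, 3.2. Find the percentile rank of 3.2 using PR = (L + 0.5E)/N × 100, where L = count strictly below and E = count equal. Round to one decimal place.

75.0

N = 6.
Strictly below 3.2: 4. Equal to 3.2: 1.
PR = (4 + 0.5·1)/6 × 100 = 75.0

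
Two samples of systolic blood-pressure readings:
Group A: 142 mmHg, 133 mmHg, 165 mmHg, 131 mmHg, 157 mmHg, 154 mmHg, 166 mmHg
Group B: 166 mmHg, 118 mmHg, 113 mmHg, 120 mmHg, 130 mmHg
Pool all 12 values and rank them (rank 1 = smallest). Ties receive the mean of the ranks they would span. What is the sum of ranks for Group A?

Sorted (ascending): 113, 118, 120, 130, 131, 133, 142, 154, 157, 165, 166, 166
The 2 values of 166 occupy positions 11–12 → average rank (11+12)/2 = 11.5.
Group A values → pooled ranks: 142→7, 133→6, 165→10, 131→5, 157→9, 154→8, 166→11.5
Rank sum = 7 + 6 + 10 + 5 + 9 + 8 + 11.5 = 56.5

56.5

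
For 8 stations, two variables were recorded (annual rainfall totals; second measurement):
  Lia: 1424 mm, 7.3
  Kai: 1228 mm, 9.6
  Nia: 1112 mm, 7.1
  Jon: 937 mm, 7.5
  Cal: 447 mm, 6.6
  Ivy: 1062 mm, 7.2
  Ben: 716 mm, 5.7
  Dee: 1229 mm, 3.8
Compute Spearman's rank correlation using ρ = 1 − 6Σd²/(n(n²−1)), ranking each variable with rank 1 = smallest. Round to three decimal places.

0.214

Ranks of variable 1: 8, 6, 5, 3, 1, 4, 2, 7
Ranks of variable 2: 6, 8, 4, 7, 3, 5, 2, 1
d = r₁ − r₂: 2, -2, 1, -4, -2, -1, 0, 6
d²: 4, 4, 1, 16, 4, 1, 0, 36; Σd² = 66
ρ = 1 − 6·66/(8·63) = 1 − 396/504 = 0.214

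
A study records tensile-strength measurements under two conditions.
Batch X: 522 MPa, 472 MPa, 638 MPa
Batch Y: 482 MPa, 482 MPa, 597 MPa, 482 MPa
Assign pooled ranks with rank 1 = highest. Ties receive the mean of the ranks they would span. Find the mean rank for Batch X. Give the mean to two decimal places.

3.67

Sorted (descending): 638, 597, 522, 482, 482, 482, 472
The 3 values of 482 occupy positions 4–6 → average rank 5.
Batch X values → pooled ranks: 522→3, 472→7, 638→1
Mean rank = (3 + 7 + 1) / 3 = 3.67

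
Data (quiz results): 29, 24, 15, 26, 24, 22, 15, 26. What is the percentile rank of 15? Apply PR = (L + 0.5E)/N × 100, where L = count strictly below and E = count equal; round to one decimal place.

N = 8.
Strictly below 15: 0. Equal to 15: 2.
PR = (0 + 0.5·2)/8 × 100 = 12.5

12.5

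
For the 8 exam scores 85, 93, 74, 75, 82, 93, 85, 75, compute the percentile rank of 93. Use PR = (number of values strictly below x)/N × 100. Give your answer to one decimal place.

N = 8.
Strictly below 93: 6. Equal to 93: 2.
PR = 6/8 × 100 = 75.0

75.0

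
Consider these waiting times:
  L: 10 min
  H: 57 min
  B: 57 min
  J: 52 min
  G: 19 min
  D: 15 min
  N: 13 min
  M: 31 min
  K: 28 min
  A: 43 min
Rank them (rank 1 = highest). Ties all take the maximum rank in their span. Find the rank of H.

2

Sorted (descending): 57, 57, 52, 43, 31, 28, 19, 15, 13, 10
The 2 values of 57 occupy positions 1–2 → each gets rank 2.
H has value 57 min → rank 2.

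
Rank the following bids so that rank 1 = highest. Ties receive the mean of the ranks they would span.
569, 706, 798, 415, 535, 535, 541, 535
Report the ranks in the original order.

Sorted (descending): 798, 706, 569, 541, 535, 535, 535, 415
The 3 values of 535 occupy positions 5–7 → average rank 6.

3, 2, 1, 8, 6, 6, 4, 6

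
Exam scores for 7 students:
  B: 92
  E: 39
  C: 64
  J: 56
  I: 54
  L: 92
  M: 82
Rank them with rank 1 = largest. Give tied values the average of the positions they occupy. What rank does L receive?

1.5

Sorted (descending): 92, 92, 82, 64, 56, 54, 39
The 2 values of 92 occupy positions 1–2 → average rank (1+2)/2 = 1.5.
L has value 92 → rank 1.5.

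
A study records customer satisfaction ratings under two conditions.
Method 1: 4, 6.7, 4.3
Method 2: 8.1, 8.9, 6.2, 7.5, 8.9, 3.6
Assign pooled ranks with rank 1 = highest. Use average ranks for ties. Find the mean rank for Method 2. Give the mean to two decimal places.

4.17

Sorted (descending): 8.9, 8.9, 8.1, 7.5, 6.7, 6.2, 4.3, 4, 3.6
The 2 values of 8.9 occupy positions 1–2 → average rank (1+2)/2 = 1.5.
Method 2 values → pooled ranks: 8.1→3, 8.9→1.5, 6.2→6, 7.5→4, 8.9→1.5, 3.6→9
Mean rank = (3 + 1.5 + 6 + 4 + 1.5 + 9) / 6 = 4.17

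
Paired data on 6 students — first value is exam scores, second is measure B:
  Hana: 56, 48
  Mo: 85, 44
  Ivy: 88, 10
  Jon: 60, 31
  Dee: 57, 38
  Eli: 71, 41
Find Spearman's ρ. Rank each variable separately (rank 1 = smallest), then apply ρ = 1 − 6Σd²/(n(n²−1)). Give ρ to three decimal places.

Ranks of variable 1: 1, 5, 6, 3, 2, 4
Ranks of variable 2: 6, 5, 1, 2, 3, 4
d = r₁ − r₂: -5, 0, 5, 1, -1, 0
d²: 25, 0, 25, 1, 1, 0; Σd² = 52
ρ = 1 − 6·52/(6·35) = 1 − 312/210 = -0.486

-0.486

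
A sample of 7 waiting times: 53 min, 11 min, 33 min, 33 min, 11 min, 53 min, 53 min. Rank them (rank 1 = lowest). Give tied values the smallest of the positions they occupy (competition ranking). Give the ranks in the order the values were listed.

Sorted (ascending): 11, 11, 33, 33, 53, 53, 53
The 2 values of 11 occupy positions 1–2 → each gets rank 1.
The 2 values of 33 occupy positions 3–4 → each gets rank 3.
The 3 values of 53 occupy positions 5–7 → each gets rank 5.

5, 1, 3, 3, 1, 5, 5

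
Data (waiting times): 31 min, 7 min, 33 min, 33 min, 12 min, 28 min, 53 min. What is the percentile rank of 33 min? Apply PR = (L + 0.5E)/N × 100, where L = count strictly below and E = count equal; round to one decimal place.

71.4

N = 7.
Strictly below 33: 4. Equal to 33: 2.
PR = (4 + 0.5·2)/7 × 100 = 71.4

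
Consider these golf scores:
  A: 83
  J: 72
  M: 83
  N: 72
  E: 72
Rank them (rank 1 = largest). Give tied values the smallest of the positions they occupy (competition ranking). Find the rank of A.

1

Sorted (descending): 83, 83, 72, 72, 72
The 2 values of 83 occupy positions 1–2 → each gets rank 1.
The 3 values of 72 occupy positions 3–5 → each gets rank 3.
A has value 83 → rank 1.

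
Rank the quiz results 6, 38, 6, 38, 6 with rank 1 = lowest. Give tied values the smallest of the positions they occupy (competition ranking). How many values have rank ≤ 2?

3

Sorted (ascending): 6, 6, 6, 38, 38
The 3 values of 6 occupy positions 1–3 → each gets rank 1.
The 2 values of 38 occupy positions 4–5 → each gets rank 4.
Ranks ≤ 2: {1, 1, 1} → 3 values.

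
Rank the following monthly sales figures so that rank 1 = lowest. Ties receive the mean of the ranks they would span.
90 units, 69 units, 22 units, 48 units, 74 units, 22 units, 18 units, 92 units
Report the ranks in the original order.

7, 5, 2.5, 4, 6, 2.5, 1, 8

Sorted (ascending): 18, 22, 22, 48, 69, 74, 90, 92
The 2 values of 22 occupy positions 2–3 → average rank (2+3)/2 = 2.5.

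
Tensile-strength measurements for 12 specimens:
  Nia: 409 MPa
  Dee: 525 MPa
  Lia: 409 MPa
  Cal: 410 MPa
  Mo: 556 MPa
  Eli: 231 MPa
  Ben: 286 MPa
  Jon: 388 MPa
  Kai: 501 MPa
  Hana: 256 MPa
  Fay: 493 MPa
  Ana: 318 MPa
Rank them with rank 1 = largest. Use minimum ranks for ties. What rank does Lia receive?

6

Sorted (descending): 556, 525, 501, 493, 410, 409, 409, 388, 318, 286, 256, 231
The 2 values of 409 occupy positions 6–7 → each gets rank 6.
Lia has value 409 MPa → rank 6.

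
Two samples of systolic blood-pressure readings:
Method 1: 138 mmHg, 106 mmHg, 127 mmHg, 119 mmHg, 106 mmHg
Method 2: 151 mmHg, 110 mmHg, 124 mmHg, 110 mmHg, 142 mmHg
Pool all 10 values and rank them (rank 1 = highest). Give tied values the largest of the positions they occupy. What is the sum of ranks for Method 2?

Sorted (descending): 151, 142, 138, 127, 124, 119, 110, 110, 106, 106
The 2 values of 110 occupy positions 7–8 → each gets rank 8.
The 2 values of 106 occupy positions 9–10 → each gets rank 10.
Method 2 values → pooled ranks: 151→1, 110→8, 124→5, 110→8, 142→2
Rank sum = 1 + 8 + 5 + 8 + 2 = 24

24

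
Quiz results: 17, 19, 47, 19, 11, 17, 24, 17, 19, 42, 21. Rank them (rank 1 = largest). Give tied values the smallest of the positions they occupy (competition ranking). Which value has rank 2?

Sorted (descending): 47, 42, 24, 21, 19, 19, 19, 17, 17, 17, 11
The 3 values of 19 occupy positions 5–7 → each gets rank 5.
The 3 values of 17 occupy positions 8–10 → each gets rank 8.
Rank 2 → value 42.

42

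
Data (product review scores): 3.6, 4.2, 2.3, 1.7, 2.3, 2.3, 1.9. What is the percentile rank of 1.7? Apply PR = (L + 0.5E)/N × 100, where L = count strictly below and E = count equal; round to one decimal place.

7.1

N = 7.
Strictly below 1.7: 0. Equal to 1.7: 1.
PR = (0 + 0.5·1)/7 × 100 = 7.1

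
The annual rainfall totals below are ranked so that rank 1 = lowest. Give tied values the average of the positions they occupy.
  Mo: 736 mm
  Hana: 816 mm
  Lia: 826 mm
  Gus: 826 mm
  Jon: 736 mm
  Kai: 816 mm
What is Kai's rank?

3.5

Sorted (ascending): 736, 736, 816, 816, 826, 826
The 2 values of 736 occupy positions 1–2 → average rank (1+2)/2 = 1.5.
The 2 values of 816 occupy positions 3–4 → average rank (3+4)/2 = 3.5.
The 2 values of 826 occupy positions 5–6 → average rank (5+6)/2 = 5.5.
Kai has value 816 mm → rank 3.5.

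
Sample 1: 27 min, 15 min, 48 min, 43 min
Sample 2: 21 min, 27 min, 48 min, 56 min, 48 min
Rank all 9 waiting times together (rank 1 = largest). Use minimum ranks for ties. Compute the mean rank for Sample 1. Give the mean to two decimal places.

5.50

Sorted (descending): 56, 48, 48, 48, 43, 27, 27, 21, 15
The 3 values of 48 occupy positions 2–4 → each gets rank 2.
The 2 values of 27 occupy positions 6–7 → each gets rank 6.
Sample 1 values → pooled ranks: 27→6, 15→9, 48→2, 43→5
Mean rank = (6 + 9 + 2 + 5) / 4 = 5.50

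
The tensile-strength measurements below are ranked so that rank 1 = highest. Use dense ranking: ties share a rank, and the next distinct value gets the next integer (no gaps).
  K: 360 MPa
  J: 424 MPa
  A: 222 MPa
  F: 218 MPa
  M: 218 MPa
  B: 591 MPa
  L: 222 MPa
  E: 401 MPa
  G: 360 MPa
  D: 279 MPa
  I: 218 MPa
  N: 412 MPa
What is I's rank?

8

Sorted (descending): 591, 424, 412, 401, 360, 360, 279, 222, 222, 218, 218, 218
The 2 values of 360 share dense rank 5.
The 2 values of 222 share dense rank 7.
The 3 values of 218 share dense rank 8.
Remaining distinct values take the next consecutive integers.
I has value 218 MPa → rank 8.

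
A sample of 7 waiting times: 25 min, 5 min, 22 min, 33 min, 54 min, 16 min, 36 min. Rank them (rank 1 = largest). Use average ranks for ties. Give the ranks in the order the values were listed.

4, 7, 5, 3, 1, 6, 2

Sorted (descending): 54, 36, 33, 25, 22, 16, 5
No ties — each value takes its position as its rank.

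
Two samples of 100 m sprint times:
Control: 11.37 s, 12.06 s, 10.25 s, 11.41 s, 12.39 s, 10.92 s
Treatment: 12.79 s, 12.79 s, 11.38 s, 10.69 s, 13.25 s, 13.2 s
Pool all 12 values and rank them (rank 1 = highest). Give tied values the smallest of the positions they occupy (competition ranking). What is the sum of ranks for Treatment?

Sorted (descending): 13.25, 13.2, 12.79, 12.79, 12.39, 12.06, 11.41, 11.38, 11.37, 10.92, 10.69, 10.25
The 2 values of 12.79 occupy positions 3–4 → each gets rank 3.
Treatment values → pooled ranks: 12.79→3, 12.79→3, 11.38→8, 10.69→11, 13.25→1, 13.2→2
Rank sum = 3 + 3 + 8 + 11 + 1 + 2 = 28

28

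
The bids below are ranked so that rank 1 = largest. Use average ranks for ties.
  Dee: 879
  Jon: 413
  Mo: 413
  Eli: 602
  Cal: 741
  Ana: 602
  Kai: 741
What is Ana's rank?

Sorted (descending): 879, 741, 741, 602, 602, 413, 413
The 2 values of 741 occupy positions 2–3 → average rank (2+3)/2 = 2.5.
The 2 values of 602 occupy positions 4–5 → average rank (4+5)/2 = 4.5.
The 2 values of 413 occupy positions 6–7 → average rank (6+7)/2 = 6.5.
Ana has value 602 → rank 4.5.

4.5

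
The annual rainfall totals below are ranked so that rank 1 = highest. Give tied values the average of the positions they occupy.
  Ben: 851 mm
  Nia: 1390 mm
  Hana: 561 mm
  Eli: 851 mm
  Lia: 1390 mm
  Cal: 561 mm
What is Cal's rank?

Sorted (descending): 1390, 1390, 851, 851, 561, 561
The 2 values of 1390 occupy positions 1–2 → average rank (1+2)/2 = 1.5.
The 2 values of 851 occupy positions 3–4 → average rank (3+4)/2 = 3.5.
The 2 values of 561 occupy positions 5–6 → average rank (5+6)/2 = 5.5.
Cal has value 561 mm → rank 5.5.

5.5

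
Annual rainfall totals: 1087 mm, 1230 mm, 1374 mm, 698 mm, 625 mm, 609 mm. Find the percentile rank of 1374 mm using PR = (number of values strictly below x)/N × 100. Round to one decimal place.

N = 6.
Strictly below 1374: 5. Equal to 1374: 1.
PR = 5/6 × 100 = 83.3

83.3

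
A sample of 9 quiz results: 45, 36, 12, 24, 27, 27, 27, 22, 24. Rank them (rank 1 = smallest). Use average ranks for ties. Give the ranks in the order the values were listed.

Sorted (ascending): 12, 22, 24, 24, 27, 27, 27, 36, 45
The 2 values of 24 occupy positions 3–4 → average rank (3+4)/2 = 3.5.
The 3 values of 27 occupy positions 5–7 → average rank 6.

9, 8, 1, 3.5, 6, 6, 6, 2, 3.5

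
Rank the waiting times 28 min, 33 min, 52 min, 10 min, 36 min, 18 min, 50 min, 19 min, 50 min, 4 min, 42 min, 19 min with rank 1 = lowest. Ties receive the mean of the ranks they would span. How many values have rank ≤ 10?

Sorted (ascending): 4, 10, 18, 19, 19, 28, 33, 36, 42, 50, 50, 52
The 2 values of 19 occupy positions 4–5 → average rank (4+5)/2 = 4.5.
The 2 values of 50 occupy positions 10–11 → average rank (10+11)/2 = 10.5.
Ranks ≤ 10: {1, 2, 3, 4.5, 4.5, 6, 7, 8, 9} → 9 values.

9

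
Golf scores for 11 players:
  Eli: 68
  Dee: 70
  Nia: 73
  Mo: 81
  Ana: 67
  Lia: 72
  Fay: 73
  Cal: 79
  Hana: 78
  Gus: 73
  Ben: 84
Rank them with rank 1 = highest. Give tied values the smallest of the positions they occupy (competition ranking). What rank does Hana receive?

Sorted (descending): 84, 81, 79, 78, 73, 73, 73, 72, 70, 68, 67
The 3 values of 73 occupy positions 5–7 → each gets rank 5.
Hana has value 78 → rank 4.

4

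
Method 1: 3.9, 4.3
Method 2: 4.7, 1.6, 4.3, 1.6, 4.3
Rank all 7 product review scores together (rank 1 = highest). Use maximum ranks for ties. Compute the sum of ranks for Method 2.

23

Sorted (descending): 4.7, 4.3, 4.3, 4.3, 3.9, 1.6, 1.6
The 3 values of 4.3 occupy positions 2–4 → each gets rank 4.
The 2 values of 1.6 occupy positions 6–7 → each gets rank 7.
Method 2 values → pooled ranks: 4.7→1, 1.6→7, 4.3→4, 1.6→7, 4.3→4
Rank sum = 1 + 7 + 4 + 7 + 4 = 23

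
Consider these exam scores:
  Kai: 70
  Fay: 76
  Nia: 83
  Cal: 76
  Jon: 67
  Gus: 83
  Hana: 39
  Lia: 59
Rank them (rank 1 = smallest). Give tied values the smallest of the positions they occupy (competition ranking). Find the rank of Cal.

Sorted (ascending): 39, 59, 67, 70, 76, 76, 83, 83
The 2 values of 76 occupy positions 5–6 → each gets rank 5.
The 2 values of 83 occupy positions 7–8 → each gets rank 7.
Cal has value 76 → rank 5.

5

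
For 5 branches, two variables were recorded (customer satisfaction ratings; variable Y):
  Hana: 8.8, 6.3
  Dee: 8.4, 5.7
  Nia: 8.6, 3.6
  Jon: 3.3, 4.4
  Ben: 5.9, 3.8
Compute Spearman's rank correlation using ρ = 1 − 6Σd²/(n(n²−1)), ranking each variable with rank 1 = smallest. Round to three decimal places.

0.300

Ranks of variable 1: 5, 3, 4, 1, 2
Ranks of variable 2: 5, 4, 1, 3, 2
d = r₁ − r₂: 0, -1, 3, -2, 0
d²: 0, 1, 9, 4, 0; Σd² = 14
ρ = 1 − 6·14/(5·24) = 1 − 84/120 = 0.300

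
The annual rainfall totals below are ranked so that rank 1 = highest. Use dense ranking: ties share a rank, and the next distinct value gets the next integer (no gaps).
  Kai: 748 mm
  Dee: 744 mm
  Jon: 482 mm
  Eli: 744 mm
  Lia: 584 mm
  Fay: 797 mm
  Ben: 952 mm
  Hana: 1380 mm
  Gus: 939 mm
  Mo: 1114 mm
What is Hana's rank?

1

Sorted (descending): 1380, 1114, 952, 939, 797, 748, 744, 744, 584, 482
The 2 values of 744 share dense rank 7.
Remaining distinct values take the next consecutive integers.
Hana has value 1380 mm → rank 1.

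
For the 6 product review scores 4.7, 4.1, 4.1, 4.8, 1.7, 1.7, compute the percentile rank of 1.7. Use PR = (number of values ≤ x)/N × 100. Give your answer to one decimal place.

33.3

N = 6.
Strictly below 1.7: 0. Equal to 1.7: 2.
PR = 2/6 × 100 = 33.3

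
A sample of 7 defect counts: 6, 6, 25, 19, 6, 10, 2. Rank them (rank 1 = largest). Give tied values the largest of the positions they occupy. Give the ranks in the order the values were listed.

6, 6, 1, 2, 6, 3, 7

Sorted (descending): 25, 19, 10, 6, 6, 6, 2
The 3 values of 6 occupy positions 4–6 → each gets rank 6.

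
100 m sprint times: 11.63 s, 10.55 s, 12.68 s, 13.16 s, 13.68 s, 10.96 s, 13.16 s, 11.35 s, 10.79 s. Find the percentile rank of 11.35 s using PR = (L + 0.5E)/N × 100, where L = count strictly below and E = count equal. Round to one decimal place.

N = 9.
Strictly below 11.35: 3. Equal to 11.35: 1.
PR = (3 + 0.5·1)/9 × 100 = 38.9

38.9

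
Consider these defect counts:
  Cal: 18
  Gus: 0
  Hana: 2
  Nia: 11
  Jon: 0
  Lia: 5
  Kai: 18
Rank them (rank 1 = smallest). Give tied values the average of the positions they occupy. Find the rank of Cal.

Sorted (ascending): 0, 0, 2, 5, 11, 18, 18
The 2 values of 0 occupy positions 1–2 → average rank (1+2)/2 = 1.5.
The 2 values of 18 occupy positions 6–7 → average rank (6+7)/2 = 6.5.
Cal has value 18 → rank 6.5.

6.5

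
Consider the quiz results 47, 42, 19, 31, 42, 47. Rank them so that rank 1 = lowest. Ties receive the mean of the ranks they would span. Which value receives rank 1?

Sorted (ascending): 19, 31, 42, 42, 47, 47
The 2 values of 42 occupy positions 3–4 → average rank (3+4)/2 = 3.5.
The 2 values of 47 occupy positions 5–6 → average rank (5+6)/2 = 5.5.
Rank 1 → value 19.

19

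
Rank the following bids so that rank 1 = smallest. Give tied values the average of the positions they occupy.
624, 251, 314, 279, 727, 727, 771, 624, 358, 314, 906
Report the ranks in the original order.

Sorted (ascending): 251, 279, 314, 314, 358, 624, 624, 727, 727, 771, 906
The 2 values of 314 occupy positions 3–4 → average rank (3+4)/2 = 3.5.
The 2 values of 624 occupy positions 6–7 → average rank (6+7)/2 = 6.5.
The 2 values of 727 occupy positions 8–9 → average rank (8+9)/2 = 8.5.

6.5, 1, 3.5, 2, 8.5, 8.5, 10, 6.5, 5, 3.5, 11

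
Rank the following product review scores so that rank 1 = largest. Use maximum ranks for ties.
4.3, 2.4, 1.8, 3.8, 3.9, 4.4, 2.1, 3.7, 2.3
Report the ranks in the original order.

2, 6, 9, 4, 3, 1, 8, 5, 7

Sorted (descending): 4.4, 4.3, 3.9, 3.8, 3.7, 2.4, 2.3, 2.1, 1.8
No ties — each value takes its position as its rank.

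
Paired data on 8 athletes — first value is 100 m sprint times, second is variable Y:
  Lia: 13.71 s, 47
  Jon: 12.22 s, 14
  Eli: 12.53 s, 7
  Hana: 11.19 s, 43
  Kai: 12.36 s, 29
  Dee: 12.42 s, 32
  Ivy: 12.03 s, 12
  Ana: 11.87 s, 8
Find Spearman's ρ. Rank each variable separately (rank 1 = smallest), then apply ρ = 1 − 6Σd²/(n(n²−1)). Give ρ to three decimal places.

Ranks of variable 1: 8, 4, 7, 1, 5, 6, 3, 2
Ranks of variable 2: 8, 4, 1, 7, 5, 6, 3, 2
d = r₁ − r₂: 0, 0, 6, -6, 0, 0, 0, 0
d²: 0, 0, 36, 36, 0, 0, 0, 0; Σd² = 72
ρ = 1 − 6·72/(8·63) = 1 − 432/504 = 0.143

0.143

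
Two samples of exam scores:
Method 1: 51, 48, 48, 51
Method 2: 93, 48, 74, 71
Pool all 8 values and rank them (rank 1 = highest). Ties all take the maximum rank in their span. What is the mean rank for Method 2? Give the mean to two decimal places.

Sorted (descending): 93, 74, 71, 51, 51, 48, 48, 48
The 2 values of 51 occupy positions 4–5 → each gets rank 5.
The 3 values of 48 occupy positions 6–8 → each gets rank 8.
Method 2 values → pooled ranks: 93→1, 48→8, 74→2, 71→3
Mean rank = (1 + 8 + 2 + 3) / 4 = 3.50

3.50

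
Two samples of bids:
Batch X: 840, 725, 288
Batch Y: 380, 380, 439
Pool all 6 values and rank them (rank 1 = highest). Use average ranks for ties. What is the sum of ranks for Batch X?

9

Sorted (descending): 840, 725, 439, 380, 380, 288
The 2 values of 380 occupy positions 4–5 → average rank (4+5)/2 = 4.5.
Batch X values → pooled ranks: 840→1, 725→2, 288→6
Rank sum = 1 + 2 + 6 = 9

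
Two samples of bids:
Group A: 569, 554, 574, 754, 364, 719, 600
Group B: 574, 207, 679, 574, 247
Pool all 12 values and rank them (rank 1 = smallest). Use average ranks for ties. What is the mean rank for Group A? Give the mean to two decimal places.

Sorted (ascending): 207, 247, 364, 554, 569, 574, 574, 574, 600, 679, 719, 754
The 3 values of 574 occupy positions 6–8 → average rank 7.
Group A values → pooled ranks: 569→5, 554→4, 574→7, 754→12, 364→3, 719→11, 600→9
Mean rank = (5 + 4 + 7 + 12 + 3 + 11 + 9) / 7 = 7.29

7.29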